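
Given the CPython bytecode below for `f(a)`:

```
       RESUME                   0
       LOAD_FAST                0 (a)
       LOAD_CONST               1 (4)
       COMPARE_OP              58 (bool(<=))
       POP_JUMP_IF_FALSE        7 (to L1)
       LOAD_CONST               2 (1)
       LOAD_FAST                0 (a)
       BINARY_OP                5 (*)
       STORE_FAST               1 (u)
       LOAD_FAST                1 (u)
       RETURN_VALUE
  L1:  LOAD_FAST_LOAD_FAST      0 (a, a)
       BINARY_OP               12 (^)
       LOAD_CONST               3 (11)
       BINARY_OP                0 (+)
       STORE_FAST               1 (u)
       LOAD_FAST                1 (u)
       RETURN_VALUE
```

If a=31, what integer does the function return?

LOAD_FAST a → push 31. Stack: [31]
LOAD_CONST → push 4. Stack: [31, 4]
COMPARE_OP bool(<=) → 31 vs 4 = False. Stack: [False]
POP_JUMP_IF_FALSE → pop False; jump. Stack: []
LOAD_FAST_LOAD_FAST a,a → push 31,31. Stack: [31, 31]
BINARY_OP ^ → 31 ^ 31 = 0. Stack: [0]
LOAD_CONST → push 11. Stack: [0, 11]
BINARY_OP + → 0 + 11 = 11. Stack: [11]
STORE_FAST u → u=11. Stack: []
LOAD_FAST u → push 11. Stack: [11]
RETURN_VALUE → return 11.

11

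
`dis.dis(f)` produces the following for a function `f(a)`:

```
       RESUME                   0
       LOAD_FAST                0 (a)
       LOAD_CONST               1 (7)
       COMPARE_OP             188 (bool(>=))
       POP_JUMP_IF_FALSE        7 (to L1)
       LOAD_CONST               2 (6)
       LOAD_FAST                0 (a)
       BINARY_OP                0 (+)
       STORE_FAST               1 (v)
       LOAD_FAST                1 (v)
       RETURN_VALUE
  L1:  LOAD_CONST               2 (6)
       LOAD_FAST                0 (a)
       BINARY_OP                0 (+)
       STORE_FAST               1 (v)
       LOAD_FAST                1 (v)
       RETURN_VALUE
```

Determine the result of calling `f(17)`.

23

LOAD_FAST a → push 17. Stack: [17]
LOAD_CONST → push 7. Stack: [17, 7]
COMPARE_OP bool(>=) → 17 vs 7 = True. Stack: [True]
POP_JUMP_IF_FALSE → pop True; no jump. Stack: []
LOAD_CONST → push 6. Stack: [6]
LOAD_FAST a → push 17. Stack: [6, 17]
BINARY_OP + → 6 + 17 = 23. Stack: [23]
STORE_FAST v → v=23. Stack: []
LOAD_FAST v → push 23. Stack: [23]
RETURN_VALUE → return 23.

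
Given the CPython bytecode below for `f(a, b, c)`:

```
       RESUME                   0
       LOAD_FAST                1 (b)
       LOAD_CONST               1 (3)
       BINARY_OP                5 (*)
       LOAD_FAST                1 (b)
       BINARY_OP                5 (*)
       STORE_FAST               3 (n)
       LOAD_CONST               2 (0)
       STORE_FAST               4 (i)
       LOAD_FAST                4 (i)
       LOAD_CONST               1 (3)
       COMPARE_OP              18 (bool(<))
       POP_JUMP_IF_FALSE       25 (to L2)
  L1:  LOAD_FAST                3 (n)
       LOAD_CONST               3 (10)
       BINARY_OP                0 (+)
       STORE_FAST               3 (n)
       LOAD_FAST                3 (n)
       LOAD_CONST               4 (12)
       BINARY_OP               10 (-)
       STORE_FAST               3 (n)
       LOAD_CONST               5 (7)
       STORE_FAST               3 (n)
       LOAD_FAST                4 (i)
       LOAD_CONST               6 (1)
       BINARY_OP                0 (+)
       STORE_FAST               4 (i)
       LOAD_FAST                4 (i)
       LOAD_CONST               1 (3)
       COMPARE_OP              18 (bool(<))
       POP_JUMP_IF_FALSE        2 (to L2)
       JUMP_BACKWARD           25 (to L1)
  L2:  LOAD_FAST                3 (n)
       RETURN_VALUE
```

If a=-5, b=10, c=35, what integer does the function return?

7

LOAD_FAST b → push 10. Stack: [10]
LOAD_CONST → push 3. Stack: [10, 3]
BINARY_OP * → 10 * 3 = 30. Stack: [30]
LOAD_FAST b → push 10. Stack: [30, 10]
BINARY_OP * → 30 * 10 = 300. Stack: [300]
STORE_FAST n → n=300. Stack: []
LOAD_CONST → push 0. Stack: [0]
STORE_FAST i → i=0. Stack: []
LOAD_FAST i → push 0. Stack: [0]
LOAD_CONST → push 3. Stack: [0, 3]
COMPARE_OP bool(<) → 0 vs 3 = True. Stack: [True]
POP_JUMP_IF_FALSE → pop True; no jump. Stack: []
LOAD_FAST n → push 300. Stack: [300]
LOAD_CONST → push 10. Stack: [300, 10]
BINARY_OP + → 300 + 10 = 310. Stack: [310]
STORE_FAST n → n=310. Stack: []
LOAD_FAST n → push 310. Stack: [310]
LOAD_CONST → push 12. Stack: [310, 12]
BINARY_OP - → 310 - 12 = 298. Stack: [298]
STORE_FAST n → n=298. Stack: []
LOAD_CONST → push 7. Stack: [7]
STORE_FAST n → n=7. Stack: []
LOAD_FAST i → push 0. Stack: [0]
LOAD_CONST → push 1. Stack: [0, 1]
BINARY_OP + → 0 + 1 = 1. Stack: [1]
STORE_FAST i → i=1. Stack: []
LOAD_FAST i → push 1. Stack: [1]
LOAD_CONST → push 3. Stack: [1, 3]
COMPARE_OP bool(<) → 1 vs 3 = True. Stack: [True]
POP_JUMP_IF_FALSE → pop True; no jump. Stack: []
LOAD_FAST n → push 7. Stack: [7]
LOAD_CONST → push 10. Stack: [7, 10]
BINARY_OP + → 7 + 10 = 17. Stack: [17]
STORE_FAST n → n=17. Stack: []
LOAD_FAST n → push 17. Stack: [17]
LOAD_CONST → push 12. Stack: [17, 12]
BINARY_OP - → 17 - 12 = 5. Stack: [5]
STORE_FAST n → n=5. Stack: []
LOAD_CONST → push 7. Stack: [7]
STORE_FAST n → n=7. Stack: []
LOAD_FAST i → push 1. Stack: [1]
LOAD_CONST → push 1. Stack: [1, 1]
BINARY_OP + → 1 + 1 = 2. Stack: [2]
STORE_FAST i → i=2. Stack: []
LOAD_FAST i → push 2. Stack: [2]
LOAD_CONST → push 3. Stack: [2, 3]
COMPARE_OP bool(<) → 2 vs 3 = True. Stack: [True]
POP_JUMP_IF_FALSE → pop True; no jump. Stack: []
LOAD_FAST n → push 7. Stack: [7]
LOAD_CONST → push 10. Stack: [7, 10]
BINARY_OP + → 7 + 10 = 17. Stack: [17]
STORE_FAST n → n=17. Stack: []
LOAD_FAST n → push 17. Stack: [17]
LOAD_CONST → push 12. Stack: [17, 12]
BINARY_OP - → 17 - 12 = 5. Stack: [5]
STORE_FAST n → n=5. Stack: []
LOAD_CONST → push 7. Stack: [7]
STORE_FAST n → n=7. Stack: []
LOAD_FAST i → push 2. Stack: [2]
LOAD_CONST → push 1. Stack: [2, 1]
BINARY_OP + → 2 + 1 = 3. Stack: [3]
STORE_FAST i → i=3. Stack: []
LOAD_FAST i → push 3. Stack: [3]
LOAD_CONST → push 3. Stack: [3, 3]
COMPARE_OP bool(<) → 3 vs 3 = False. Stack: [False]
POP_JUMP_IF_FALSE → pop False; jump. Stack: []
LOAD_FAST n → push 7. Stack: [7]
RETURN_VALUE → return 7.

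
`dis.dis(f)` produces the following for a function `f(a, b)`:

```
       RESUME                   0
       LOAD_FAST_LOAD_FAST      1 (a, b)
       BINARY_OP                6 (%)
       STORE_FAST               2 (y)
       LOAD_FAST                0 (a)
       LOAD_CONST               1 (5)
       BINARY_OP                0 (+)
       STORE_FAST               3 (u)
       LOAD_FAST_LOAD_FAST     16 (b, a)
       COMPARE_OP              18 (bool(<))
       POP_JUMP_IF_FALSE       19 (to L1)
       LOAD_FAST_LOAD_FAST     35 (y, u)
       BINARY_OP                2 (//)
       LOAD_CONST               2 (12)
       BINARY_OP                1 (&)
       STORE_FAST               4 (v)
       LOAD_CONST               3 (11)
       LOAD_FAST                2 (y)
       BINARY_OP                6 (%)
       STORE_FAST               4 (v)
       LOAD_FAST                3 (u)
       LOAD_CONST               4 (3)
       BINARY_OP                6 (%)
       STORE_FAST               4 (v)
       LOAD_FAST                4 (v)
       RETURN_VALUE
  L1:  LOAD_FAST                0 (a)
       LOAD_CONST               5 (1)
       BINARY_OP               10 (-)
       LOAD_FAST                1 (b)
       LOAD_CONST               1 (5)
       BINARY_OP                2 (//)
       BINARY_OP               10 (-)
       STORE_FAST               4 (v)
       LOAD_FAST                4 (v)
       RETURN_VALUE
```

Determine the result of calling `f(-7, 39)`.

LOAD_FAST_LOAD_FAST a,b → push -7,39. Stack: [-7, 39]
BINARY_OP % → -7 % 39 = 32. Stack: [32]
STORE_FAST y → y=32. Stack: []
LOAD_FAST a → push -7. Stack: [-7]
LOAD_CONST → push 5. Stack: [-7, 5]
BINARY_OP + → -7 + 5 = -2. Stack: [-2]
STORE_FAST u → u=-2. Stack: []
LOAD_FAST_LOAD_FAST b,a → push 39,-7. Stack: [39, -7]
COMPARE_OP bool(<) → 39 vs -7 = False. Stack: [False]
POP_JUMP_IF_FALSE → pop False; jump. Stack: []
LOAD_FAST a → push -7. Stack: [-7]
LOAD_CONST → push 1. Stack: [-7, 1]
BINARY_OP - → -7 - 1 = -8. Stack: [-8]
LOAD_FAST b → push 39. Stack: [-8, 39]
LOAD_CONST → push 5. Stack: [-8, 39, 5]
BINARY_OP // → 39 // 5 = 7. Stack: [-8, 7]
BINARY_OP - → -8 - 7 = -15. Stack: [-15]
STORE_FAST v → v=-15. Stack: []
LOAD_FAST v → push -15. Stack: [-15]
RETURN_VALUE → return -15.

-15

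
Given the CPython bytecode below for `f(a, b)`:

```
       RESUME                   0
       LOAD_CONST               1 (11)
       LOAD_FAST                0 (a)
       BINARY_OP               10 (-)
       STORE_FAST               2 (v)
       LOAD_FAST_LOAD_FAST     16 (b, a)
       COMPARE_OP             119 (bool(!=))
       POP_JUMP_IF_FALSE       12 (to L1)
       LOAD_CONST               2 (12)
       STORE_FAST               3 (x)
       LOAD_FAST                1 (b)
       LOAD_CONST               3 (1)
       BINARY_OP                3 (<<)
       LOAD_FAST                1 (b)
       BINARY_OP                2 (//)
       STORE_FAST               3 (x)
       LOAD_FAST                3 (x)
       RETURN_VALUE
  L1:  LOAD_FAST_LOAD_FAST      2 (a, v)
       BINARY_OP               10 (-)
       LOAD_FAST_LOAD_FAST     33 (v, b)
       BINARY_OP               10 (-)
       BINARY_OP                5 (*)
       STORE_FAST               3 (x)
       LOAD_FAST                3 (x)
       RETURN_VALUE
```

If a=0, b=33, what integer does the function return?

2

LOAD_CONST → push 11. Stack: [11]
LOAD_FAST a → push 0. Stack: [11, 0]
BINARY_OP - → 11 - 0 = 11. Stack: [11]
STORE_FAST v → v=11. Stack: []
LOAD_FAST_LOAD_FAST b,a → push 33,0. Stack: [33, 0]
COMPARE_OP bool(!=) → 33 vs 0 = True. Stack: [True]
POP_JUMP_IF_FALSE → pop True; no jump. Stack: []
LOAD_CONST → push 12. Stack: [12]
STORE_FAST x → x=12. Stack: []
LOAD_FAST b → push 33. Stack: [33]
LOAD_CONST → push 1. Stack: [33, 1]
BINARY_OP << → 33 << 1 = 66. Stack: [66]
LOAD_FAST b → push 33. Stack: [66, 33]
BINARY_OP // → 66 // 33 = 2. Stack: [2]
STORE_FAST x → x=2. Stack: []
LOAD_FAST x → push 2. Stack: [2]
RETURN_VALUE → return 2.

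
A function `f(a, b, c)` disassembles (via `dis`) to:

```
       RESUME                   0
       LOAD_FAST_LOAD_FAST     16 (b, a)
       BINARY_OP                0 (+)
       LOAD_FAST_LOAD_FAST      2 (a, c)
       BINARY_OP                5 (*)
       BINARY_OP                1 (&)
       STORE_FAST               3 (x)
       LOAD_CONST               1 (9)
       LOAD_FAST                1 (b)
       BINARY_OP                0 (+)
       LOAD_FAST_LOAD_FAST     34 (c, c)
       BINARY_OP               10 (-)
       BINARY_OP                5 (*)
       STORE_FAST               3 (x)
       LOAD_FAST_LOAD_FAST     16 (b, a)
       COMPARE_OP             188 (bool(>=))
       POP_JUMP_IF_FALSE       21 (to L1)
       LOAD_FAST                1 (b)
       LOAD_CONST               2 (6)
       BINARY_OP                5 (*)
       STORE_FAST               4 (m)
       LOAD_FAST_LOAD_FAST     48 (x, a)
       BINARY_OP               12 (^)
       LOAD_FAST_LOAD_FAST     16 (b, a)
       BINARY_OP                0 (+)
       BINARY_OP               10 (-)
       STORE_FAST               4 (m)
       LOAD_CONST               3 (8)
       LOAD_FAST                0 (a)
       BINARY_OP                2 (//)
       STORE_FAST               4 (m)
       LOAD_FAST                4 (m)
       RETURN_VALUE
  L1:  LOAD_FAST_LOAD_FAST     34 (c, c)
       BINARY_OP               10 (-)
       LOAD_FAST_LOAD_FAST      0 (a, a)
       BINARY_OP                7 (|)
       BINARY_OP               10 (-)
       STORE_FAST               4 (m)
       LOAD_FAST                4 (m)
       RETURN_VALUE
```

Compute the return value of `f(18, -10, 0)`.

LOAD_FAST_LOAD_FAST b,a → push -10,18. Stack: [-10, 18]
BINARY_OP + → -10 + 18 = 8. Stack: [8]
LOAD_FAST_LOAD_FAST a,c → push 18,0. Stack: [8, 18, 0]
BINARY_OP * → 18 * 0 = 0. Stack: [8, 0]
BINARY_OP & → 8 & 0 = 0. Stack: [0]
STORE_FAST x → x=0. Stack: []
LOAD_CONST → push 9. Stack: [9]
LOAD_FAST b → push -10. Stack: [9, -10]
BINARY_OP + → 9 + -10 = -1. Stack: [-1]
LOAD_FAST_LOAD_FAST c,c → push 0,0. Stack: [-1, 0, 0]
BINARY_OP - → 0 - 0 = 0. Stack: [-1, 0]
BINARY_OP * → -1 * 0 = 0. Stack: [0]
STORE_FAST x → x=0. Stack: []
LOAD_FAST_LOAD_FAST b,a → push -10,18. Stack: [-10, 18]
COMPARE_OP bool(>=) → -10 vs 18 = False. Stack: [False]
POP_JUMP_IF_FALSE → pop False; jump. Stack: []
LOAD_FAST_LOAD_FAST c,c → push 0,0. Stack: [0, 0]
BINARY_OP - → 0 - 0 = 0. Stack: [0]
LOAD_FAST_LOAD_FAST a,a → push 18,18. Stack: [0, 18, 18]
BINARY_OP | → 18 | 18 = 18. Stack: [0, 18]
BINARY_OP - → 0 - 18 = -18. Stack: [-18]
STORE_FAST m → m=-18. Stack: []
LOAD_FAST m → push -18. Stack: [-18]
RETURN_VALUE → return -18.

-18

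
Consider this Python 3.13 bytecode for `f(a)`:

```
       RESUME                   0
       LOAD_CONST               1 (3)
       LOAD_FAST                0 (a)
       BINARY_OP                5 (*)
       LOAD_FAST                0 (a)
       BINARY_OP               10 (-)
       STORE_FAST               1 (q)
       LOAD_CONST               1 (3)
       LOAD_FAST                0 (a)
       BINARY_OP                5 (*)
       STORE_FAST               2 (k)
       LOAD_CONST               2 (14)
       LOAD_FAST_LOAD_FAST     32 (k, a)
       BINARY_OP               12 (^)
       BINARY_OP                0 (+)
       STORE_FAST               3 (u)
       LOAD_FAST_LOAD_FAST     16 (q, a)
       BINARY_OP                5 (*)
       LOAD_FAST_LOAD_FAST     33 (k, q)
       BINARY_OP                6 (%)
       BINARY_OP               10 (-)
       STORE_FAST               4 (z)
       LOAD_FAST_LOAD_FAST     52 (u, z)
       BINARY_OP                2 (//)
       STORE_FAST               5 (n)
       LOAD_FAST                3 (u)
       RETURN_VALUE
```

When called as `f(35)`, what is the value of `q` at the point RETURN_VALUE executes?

70

LOAD_CONST → push 3. Stack: [3]
LOAD_FAST a → push 35. Stack: [3, 35]
BINARY_OP * → 3 * 35 = 105. Stack: [105]
LOAD_FAST a → push 35. Stack: [105, 35]
BINARY_OP - → 105 - 35 = 70. Stack: [70]
STORE_FAST q → q=70. Stack: []
LOAD_CONST → push 3. Stack: [3]
LOAD_FAST a → push 35. Stack: [3, 35]
BINARY_OP * → 3 * 35 = 105. Stack: [105]
STORE_FAST k → k=105. Stack: []
LOAD_CONST → push 14. Stack: [14]
LOAD_FAST_LOAD_FAST k,a → push 105,35. Stack: [14, 105, 35]
BINARY_OP ^ → 105 ^ 35 = 74. Stack: [14, 74]
BINARY_OP + → 14 + 74 = 88. Stack: [88]
STORE_FAST u → u=88. Stack: []
LOAD_FAST_LOAD_FAST q,a → push 70,35. Stack: [70, 35]
BINARY_OP * → 70 * 35 = 2450. Stack: [2450]
LOAD_FAST_LOAD_FAST k,q → push 105,70. Stack: [2450, 105, 70]
BINARY_OP % → 105 % 70 = 35. Stack: [2450, 35]
BINARY_OP - → 2450 - 35 = 2415. Stack: [2415]
STORE_FAST z → z=2415. Stack: []
LOAD_FAST_LOAD_FAST u,z → push 88,2415. Stack: [88, 2415]
BINARY_OP // → 88 // 2415 = 0. Stack: [0]
STORE_FAST n → n=0. Stack: []
LOAD_FAST u → push 88. Stack: [88]
RETURN_VALUE → return 88.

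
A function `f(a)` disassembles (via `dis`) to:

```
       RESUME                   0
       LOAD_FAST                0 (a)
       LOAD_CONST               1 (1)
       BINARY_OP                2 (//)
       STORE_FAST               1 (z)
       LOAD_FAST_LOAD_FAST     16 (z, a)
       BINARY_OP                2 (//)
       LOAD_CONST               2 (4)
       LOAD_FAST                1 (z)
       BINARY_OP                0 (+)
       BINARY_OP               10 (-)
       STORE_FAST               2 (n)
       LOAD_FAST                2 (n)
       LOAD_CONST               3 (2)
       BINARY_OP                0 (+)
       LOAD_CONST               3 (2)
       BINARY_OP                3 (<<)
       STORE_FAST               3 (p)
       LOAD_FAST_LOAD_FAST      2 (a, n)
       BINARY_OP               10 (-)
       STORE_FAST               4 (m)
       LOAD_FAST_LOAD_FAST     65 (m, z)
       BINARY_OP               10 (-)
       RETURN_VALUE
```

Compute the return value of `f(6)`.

9

LOAD_FAST a → push 6. Stack: [6]
LOAD_CONST → push 1. Stack: [6, 1]
BINARY_OP // → 6 // 1 = 6. Stack: [6]
STORE_FAST z → z=6. Stack: []
LOAD_FAST_LOAD_FAST z,a → push 6,6. Stack: [6, 6]
BINARY_OP // → 6 // 6 = 1. Stack: [1]
LOAD_CONST → push 4. Stack: [1, 4]
LOAD_FAST z → push 6. Stack: [1, 4, 6]
BINARY_OP + → 4 + 6 = 10. Stack: [1, 10]
BINARY_OP - → 1 - 10 = -9. Stack: [-9]
STORE_FAST n → n=-9. Stack: []
LOAD_FAST n → push -9. Stack: [-9]
LOAD_CONST → push 2. Stack: [-9, 2]
BINARY_OP + → -9 + 2 = -7. Stack: [-7]
LOAD_CONST → push 2. Stack: [-7, 2]
BINARY_OP << → -7 << 2 = -28. Stack: [-28]
STORE_FAST p → p=-28. Stack: []
LOAD_FAST_LOAD_FAST a,n → push 6,-9. Stack: [6, -9]
BINARY_OP - → 6 - -9 = 15. Stack: [15]
STORE_FAST m → m=15. Stack: []
LOAD_FAST_LOAD_FAST m,z → push 15,6. Stack: [15, 6]
BINARY_OP - → 15 - 6 = 9. Stack: [9]
RETURN_VALUE → return 9.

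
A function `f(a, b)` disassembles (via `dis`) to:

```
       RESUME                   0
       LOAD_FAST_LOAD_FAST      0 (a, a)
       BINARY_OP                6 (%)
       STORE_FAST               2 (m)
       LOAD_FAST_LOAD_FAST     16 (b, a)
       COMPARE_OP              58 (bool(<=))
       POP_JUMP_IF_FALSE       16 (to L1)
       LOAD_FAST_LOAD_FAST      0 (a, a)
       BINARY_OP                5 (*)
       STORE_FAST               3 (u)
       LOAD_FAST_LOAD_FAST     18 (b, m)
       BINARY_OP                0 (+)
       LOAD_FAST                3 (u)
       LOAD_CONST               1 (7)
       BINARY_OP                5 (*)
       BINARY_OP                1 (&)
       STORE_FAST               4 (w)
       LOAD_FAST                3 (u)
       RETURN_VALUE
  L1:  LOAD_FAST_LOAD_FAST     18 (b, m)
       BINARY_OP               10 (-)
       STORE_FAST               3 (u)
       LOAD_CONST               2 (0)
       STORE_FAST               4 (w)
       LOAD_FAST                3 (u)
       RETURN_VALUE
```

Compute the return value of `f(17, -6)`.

LOAD_FAST_LOAD_FAST a,a → push 17,17. Stack: [17, 17]
BINARY_OP % → 17 % 17 = 0. Stack: [0]
STORE_FAST m → m=0. Stack: []
LOAD_FAST_LOAD_FAST b,a → push -6,17. Stack: [-6, 17]
COMPARE_OP bool(<=) → -6 vs 17 = True. Stack: [True]
POP_JUMP_IF_FALSE → pop True; no jump. Stack: []
LOAD_FAST_LOAD_FAST a,a → push 17,17. Stack: [17, 17]
BINARY_OP * → 17 * 17 = 289. Stack: [289]
STORE_FAST u → u=289. Stack: []
LOAD_FAST_LOAD_FAST b,m → push -6,0. Stack: [-6, 0]
BINARY_OP + → -6 + 0 = -6. Stack: [-6]
LOAD_FAST u → push 289. Stack: [-6, 289]
LOAD_CONST → push 7. Stack: [-6, 289, 7]
BINARY_OP * → 289 * 7 = 2023. Stack: [-6, 2023]
BINARY_OP & → -6 & 2023 = 2018. Stack: [2018]
STORE_FAST w → w=2018. Stack: []
LOAD_FAST u → push 289. Stack: [289]
RETURN_VALUE → return 289.

289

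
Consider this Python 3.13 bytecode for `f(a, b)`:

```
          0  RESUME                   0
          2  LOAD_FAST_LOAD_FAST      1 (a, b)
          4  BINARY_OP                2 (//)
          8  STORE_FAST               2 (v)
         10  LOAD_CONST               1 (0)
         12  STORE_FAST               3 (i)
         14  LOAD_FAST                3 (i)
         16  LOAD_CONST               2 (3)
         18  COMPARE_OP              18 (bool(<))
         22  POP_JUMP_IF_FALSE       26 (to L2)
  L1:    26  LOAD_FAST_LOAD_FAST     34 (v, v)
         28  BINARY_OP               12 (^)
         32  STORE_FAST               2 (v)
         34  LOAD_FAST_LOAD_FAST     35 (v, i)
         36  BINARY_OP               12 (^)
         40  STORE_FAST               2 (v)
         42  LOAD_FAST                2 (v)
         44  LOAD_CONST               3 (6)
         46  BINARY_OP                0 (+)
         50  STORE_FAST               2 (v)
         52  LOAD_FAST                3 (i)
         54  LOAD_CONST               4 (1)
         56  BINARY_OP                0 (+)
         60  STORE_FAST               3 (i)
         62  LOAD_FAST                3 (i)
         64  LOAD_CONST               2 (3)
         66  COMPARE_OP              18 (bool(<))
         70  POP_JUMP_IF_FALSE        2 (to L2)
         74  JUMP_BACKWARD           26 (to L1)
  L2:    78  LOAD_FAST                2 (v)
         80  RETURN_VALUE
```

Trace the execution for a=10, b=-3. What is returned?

LOAD_FAST_LOAD_FAST a,b → push 10,-3. Stack: [10, -3]
BINARY_OP // → 10 // -3 = -4. Stack: [-4]
STORE_FAST v → v=-4. Stack: []
LOAD_CONST → push 0. Stack: [0]
STORE_FAST i → i=0. Stack: []
LOAD_FAST i → push 0. Stack: [0]
LOAD_CONST → push 3. Stack: [0, 3]
COMPARE_OP bool(<) → 0 vs 3 = True. Stack: [True]
POP_JUMP_IF_FALSE → pop True; no jump. Stack: []
LOAD_FAST_LOAD_FAST v,v → push -4,-4. Stack: [-4, -4]
BINARY_OP ^ → -4 ^ -4 = 0. Stack: [0]
STORE_FAST v → v=0. Stack: []
LOAD_FAST_LOAD_FAST v,i → push 0,0. Stack: [0, 0]
BINARY_OP ^ → 0 ^ 0 = 0. Stack: [0]
STORE_FAST v → v=0. Stack: []
LOAD_FAST v → push 0. Stack: [0]
LOAD_CONST → push 6. Stack: [0, 6]
BINARY_OP + → 0 + 6 = 6. Stack: [6]
STORE_FAST v → v=6. Stack: []
LOAD_FAST i → push 0. Stack: [0]
LOAD_CONST → push 1. Stack: [0, 1]
BINARY_OP + → 0 + 1 = 1. Stack: [1]
STORE_FAST i → i=1. Stack: []
LOAD_FAST i → push 1. Stack: [1]
LOAD_CONST → push 3. Stack: [1, 3]
COMPARE_OP bool(<) → 1 vs 3 = True. Stack: [True]
POP_JUMP_IF_FALSE → pop True; no jump. Stack: []
LOAD_FAST_LOAD_FAST v,v → push 6,6. Stack: [6, 6]
BINARY_OP ^ → 6 ^ 6 = 0. Stack: [0]
STORE_FAST v → v=0. Stack: []
LOAD_FAST_LOAD_FAST v,i → push 0,1. Stack: [0, 1]
BINARY_OP ^ → 0 ^ 1 = 1. Stack: [1]
STORE_FAST v → v=1. Stack: []
LOAD_FAST v → push 1. Stack: [1]
LOAD_CONST → push 6. Stack: [1, 6]
BINARY_OP + → 1 + 6 = 7. Stack: [7]
STORE_FAST v → v=7. Stack: []
LOAD_FAST i → push 1. Stack: [1]
LOAD_CONST → push 1. Stack: [1, 1]
BINARY_OP + → 1 + 1 = 2. Stack: [2]
STORE_FAST i → i=2. Stack: []
LOAD_FAST i → push 2. Stack: [2]
LOAD_CONST → push 3. Stack: [2, 3]
COMPARE_OP bool(<) → 2 vs 3 = True. Stack: [True]
POP_JUMP_IF_FALSE → pop True; no jump. Stack: []
LOAD_FAST_LOAD_FAST v,v → push 7,7. Stack: [7, 7]
BINARY_OP ^ → 7 ^ 7 = 0. Stack: [0]
STORE_FAST v → v=0. Stack: []
LOAD_FAST_LOAD_FAST v,i → push 0,2. Stack: [0, 2]
BINARY_OP ^ → 0 ^ 2 = 2. Stack: [2]
STORE_FAST v → v=2. Stack: []
LOAD_FAST v → push 2. Stack: [2]
LOAD_CONST → push 6. Stack: [2, 6]
BINARY_OP + → 2 + 6 = 8. Stack: [8]
STORE_FAST v → v=8. Stack: []
LOAD_FAST i → push 2. Stack: [2]
LOAD_CONST → push 1. Stack: [2, 1]
BINARY_OP + → 2 + 1 = 3. Stack: [3]
STORE_FAST i → i=3. Stack: []
LOAD_FAST i → push 3. Stack: [3]
LOAD_CONST → push 3. Stack: [3, 3]
COMPARE_OP bool(<) → 3 vs 3 = False. Stack: [False]
POP_JUMP_IF_FALSE → pop False; jump. Stack: []
LOAD_FAST v → push 8. Stack: [8]
RETURN_VALUE → return 8.

8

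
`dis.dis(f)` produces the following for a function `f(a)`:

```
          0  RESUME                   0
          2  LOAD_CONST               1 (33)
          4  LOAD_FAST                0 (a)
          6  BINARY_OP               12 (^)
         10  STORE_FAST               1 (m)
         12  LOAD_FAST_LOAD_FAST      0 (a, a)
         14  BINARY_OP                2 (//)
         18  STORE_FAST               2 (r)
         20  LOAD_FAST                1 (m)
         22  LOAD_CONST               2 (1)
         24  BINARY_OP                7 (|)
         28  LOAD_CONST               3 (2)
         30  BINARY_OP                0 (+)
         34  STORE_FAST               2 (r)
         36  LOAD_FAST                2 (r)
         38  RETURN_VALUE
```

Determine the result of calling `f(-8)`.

LOAD_CONST → push 33. Stack: [33]
LOAD_FAST a → push -8. Stack: [33, -8]
BINARY_OP ^ → 33 ^ -8 = -39. Stack: [-39]
STORE_FAST m → m=-39. Stack: []
LOAD_FAST_LOAD_FAST a,a → push -8,-8. Stack: [-8, -8]
BINARY_OP // → -8 // -8 = 1. Stack: [1]
STORE_FAST r → r=1. Stack: []
LOAD_FAST m → push -39. Stack: [-39]
LOAD_CONST → push 1. Stack: [-39, 1]
BINARY_OP | → -39 | 1 = -39. Stack: [-39]
LOAD_CONST → push 2. Stack: [-39, 2]
BINARY_OP + → -39 + 2 = -37. Stack: [-37]
STORE_FAST r → r=-37. Stack: []
LOAD_FAST r → push -37. Stack: [-37]
RETURN_VALUE → return -37.

-37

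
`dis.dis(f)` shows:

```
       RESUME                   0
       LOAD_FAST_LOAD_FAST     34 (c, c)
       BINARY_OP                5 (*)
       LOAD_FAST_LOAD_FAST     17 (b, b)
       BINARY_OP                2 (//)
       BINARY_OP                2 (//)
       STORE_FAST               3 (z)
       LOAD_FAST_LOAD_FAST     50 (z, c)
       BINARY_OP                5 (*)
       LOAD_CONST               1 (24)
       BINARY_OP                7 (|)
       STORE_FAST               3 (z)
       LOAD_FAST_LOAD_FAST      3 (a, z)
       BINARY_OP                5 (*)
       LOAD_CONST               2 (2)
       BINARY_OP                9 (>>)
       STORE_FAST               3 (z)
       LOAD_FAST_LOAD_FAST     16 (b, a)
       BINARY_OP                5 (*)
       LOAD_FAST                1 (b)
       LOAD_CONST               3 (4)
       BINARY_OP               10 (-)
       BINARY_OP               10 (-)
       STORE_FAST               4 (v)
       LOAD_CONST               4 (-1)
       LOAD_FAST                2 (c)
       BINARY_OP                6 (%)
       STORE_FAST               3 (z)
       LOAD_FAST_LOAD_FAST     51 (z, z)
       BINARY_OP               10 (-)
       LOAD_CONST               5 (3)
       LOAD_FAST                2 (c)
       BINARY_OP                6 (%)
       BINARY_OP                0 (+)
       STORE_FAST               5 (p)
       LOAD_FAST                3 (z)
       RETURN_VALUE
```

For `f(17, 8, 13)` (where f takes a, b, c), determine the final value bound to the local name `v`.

LOAD_FAST_LOAD_FAST c,c → push 13,13. Stack: [13, 13]
BINARY_OP * → 13 * 13 = 169. Stack: [169]
LOAD_FAST_LOAD_FAST b,b → push 8,8. Stack: [169, 8, 8]
BINARY_OP // → 8 // 8 = 1. Stack: [169, 1]
BINARY_OP // → 169 // 1 = 169. Stack: [169]
STORE_FAST z → z=169. Stack: []
LOAD_FAST_LOAD_FAST z,c → push 169,13. Stack: [169, 13]
BINARY_OP * → 169 * 13 = 2197. Stack: [2197]
LOAD_CONST → push 24. Stack: [2197, 24]
BINARY_OP | → 2197 | 24 = 2205. Stack: [2205]
STORE_FAST z → z=2205. Stack: []
LOAD_FAST_LOAD_FAST a,z → push 17,2205. Stack: [17, 2205]
BINARY_OP * → 17 * 2205 = 37485. Stack: [37485]
LOAD_CONST → push 2. Stack: [37485, 2]
BINARY_OP >> → 37485 >> 2 = 9371. Stack: [9371]
STORE_FAST z → z=9371. Stack: []
LOAD_FAST_LOAD_FAST b,a → push 8,17. Stack: [8, 17]
BINARY_OP * → 8 * 17 = 136. Stack: [136]
LOAD_FAST b → push 8. Stack: [136, 8]
LOAD_CONST → push 4. Stack: [136, 8, 4]
BINARY_OP - → 8 - 4 = 4. Stack: [136, 4]
BINARY_OP - → 136 - 4 = 132. Stack: [132]
STORE_FAST v → v=132. Stack: []
LOAD_CONST → push -1. Stack: [-1]
LOAD_FAST c → push 13. Stack: [-1, 13]
BINARY_OP % → -1 % 13 = 12. Stack: [12]
STORE_FAST z → z=12. Stack: []
LOAD_FAST_LOAD_FAST z,z → push 12,12. Stack: [12, 12]
BINARY_OP - → 12 - 12 = 0. Stack: [0]
LOAD_CONST → push 3. Stack: [0, 3]
LOAD_FAST c → push 13. Stack: [0, 3, 13]
BINARY_OP % → 3 % 13 = 3. Stack: [0, 3]
BINARY_OP + → 0 + 3 = 3. Stack: [3]
STORE_FAST p → p=3. Stack: []
LOAD_FAST z → push 12. Stack: [12]
RETURN_VALUE → return 12.

132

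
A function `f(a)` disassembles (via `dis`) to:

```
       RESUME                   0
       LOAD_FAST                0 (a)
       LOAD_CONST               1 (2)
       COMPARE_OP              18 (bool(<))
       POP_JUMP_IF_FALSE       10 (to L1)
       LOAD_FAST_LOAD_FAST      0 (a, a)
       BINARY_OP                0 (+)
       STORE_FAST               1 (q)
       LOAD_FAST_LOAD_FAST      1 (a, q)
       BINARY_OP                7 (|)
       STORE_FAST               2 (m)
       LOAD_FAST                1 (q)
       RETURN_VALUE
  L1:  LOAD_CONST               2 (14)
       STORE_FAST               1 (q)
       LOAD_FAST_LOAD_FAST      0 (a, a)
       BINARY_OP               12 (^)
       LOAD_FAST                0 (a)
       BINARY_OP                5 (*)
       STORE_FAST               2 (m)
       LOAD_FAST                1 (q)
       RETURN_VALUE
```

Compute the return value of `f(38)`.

LOAD_FAST a → push 38. Stack: [38]
LOAD_CONST → push 2. Stack: [38, 2]
COMPARE_OP bool(<) → 38 vs 2 = False. Stack: [False]
POP_JUMP_IF_FALSE → pop False; jump. Stack: []
LOAD_CONST → push 14. Stack: [14]
STORE_FAST q → q=14. Stack: []
LOAD_FAST_LOAD_FAST a,a → push 38,38. Stack: [38, 38]
BINARY_OP ^ → 38 ^ 38 = 0. Stack: [0]
LOAD_FAST a → push 38. Stack: [0, 38]
BINARY_OP * → 0 * 38 = 0. Stack: [0]
STORE_FAST m → m=0. Stack: []
LOAD_FAST q → push 14. Stack: [14]
RETURN_VALUE → return 14.

14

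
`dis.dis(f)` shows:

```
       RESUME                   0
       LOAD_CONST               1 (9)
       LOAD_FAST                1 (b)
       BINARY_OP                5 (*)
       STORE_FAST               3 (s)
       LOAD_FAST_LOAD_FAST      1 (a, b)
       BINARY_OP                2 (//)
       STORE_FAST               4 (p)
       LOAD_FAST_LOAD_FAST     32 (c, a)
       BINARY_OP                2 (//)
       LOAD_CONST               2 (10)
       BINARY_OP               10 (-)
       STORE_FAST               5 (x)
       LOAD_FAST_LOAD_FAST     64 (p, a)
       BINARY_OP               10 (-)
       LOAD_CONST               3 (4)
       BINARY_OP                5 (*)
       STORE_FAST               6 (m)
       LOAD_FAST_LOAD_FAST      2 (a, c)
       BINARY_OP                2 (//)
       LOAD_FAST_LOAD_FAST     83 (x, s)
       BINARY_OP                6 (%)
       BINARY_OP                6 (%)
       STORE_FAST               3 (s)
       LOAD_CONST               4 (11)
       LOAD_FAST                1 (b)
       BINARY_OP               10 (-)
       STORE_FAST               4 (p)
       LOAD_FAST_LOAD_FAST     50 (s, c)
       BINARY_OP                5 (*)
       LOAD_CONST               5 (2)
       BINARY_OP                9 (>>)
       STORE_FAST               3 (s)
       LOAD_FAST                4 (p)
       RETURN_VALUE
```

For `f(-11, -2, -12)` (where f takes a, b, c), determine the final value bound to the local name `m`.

64

LOAD_CONST → push 9. Stack: [9]
LOAD_FAST b → push -2. Stack: [9, -2]
BINARY_OP * → 9 * -2 = -18. Stack: [-18]
STORE_FAST s → s=-18. Stack: []
LOAD_FAST_LOAD_FAST a,b → push -11,-2. Stack: [-11, -2]
BINARY_OP // → -11 // -2 = 5. Stack: [5]
STORE_FAST p → p=5. Stack: []
LOAD_FAST_LOAD_FAST c,a → push -12,-11. Stack: [-12, -11]
BINARY_OP // → -12 // -11 = 1. Stack: [1]
LOAD_CONST → push 10. Stack: [1, 10]
BINARY_OP - → 1 - 10 = -9. Stack: [-9]
STORE_FAST x → x=-9. Stack: []
LOAD_FAST_LOAD_FAST p,a → push 5,-11. Stack: [5, -11]
BINARY_OP - → 5 - -11 = 16. Stack: [16]
LOAD_CONST → push 4. Stack: [16, 4]
BINARY_OP * → 16 * 4 = 64. Stack: [64]
STORE_FAST m → m=64. Stack: []
LOAD_FAST_LOAD_FAST a,c → push -11,-12. Stack: [-11, -12]
BINARY_OP // → -11 // -12 = 0. Stack: [0]
LOAD_FAST_LOAD_FAST x,s → push -9,-18. Stack: [0, -9, -18]
BINARY_OP % → -9 % -18 = -9. Stack: [0, -9]
BINARY_OP % → 0 % -9 = 0. Stack: [0]
STORE_FAST s → s=0. Stack: []
LOAD_CONST → push 11. Stack: [11]
LOAD_FAST b → push -2. Stack: [11, -2]
BINARY_OP - → 11 - -2 = 13. Stack: [13]
STORE_FAST p → p=13. Stack: []
LOAD_FAST_LOAD_FAST s,c → push 0,-12. Stack: [0, -12]
BINARY_OP * → 0 * -12 = 0. Stack: [0]
LOAD_CONST → push 2. Stack: [0, 2]
BINARY_OP >> → 0 >> 2 = 0. Stack: [0]
STORE_FAST s → s=0. Stack: []
LOAD_FAST p → push 13. Stack: [13]
RETURN_VALUE → return 13.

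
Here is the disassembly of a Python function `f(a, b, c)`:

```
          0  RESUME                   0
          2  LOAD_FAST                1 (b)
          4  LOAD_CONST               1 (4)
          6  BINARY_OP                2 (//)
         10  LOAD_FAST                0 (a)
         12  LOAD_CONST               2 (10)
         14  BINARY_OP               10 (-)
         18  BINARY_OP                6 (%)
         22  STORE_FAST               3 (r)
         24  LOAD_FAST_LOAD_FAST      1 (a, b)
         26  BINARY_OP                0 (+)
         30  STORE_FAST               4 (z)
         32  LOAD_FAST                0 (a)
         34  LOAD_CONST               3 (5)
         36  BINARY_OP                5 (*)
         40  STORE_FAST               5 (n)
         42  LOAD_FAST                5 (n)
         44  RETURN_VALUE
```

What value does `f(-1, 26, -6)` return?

-5

LOAD_FAST b → push 26. Stack: [26]
LOAD_CONST → push 4. Stack: [26, 4]
BINARY_OP // → 26 // 4 = 6. Stack: [6]
LOAD_FAST a → push -1. Stack: [6, -1]
LOAD_CONST → push 10. Stack: [6, -1, 10]
BINARY_OP - → -1 - 10 = -11. Stack: [6, -11]
BINARY_OP % → 6 % -11 = -5. Stack: [-5]
STORE_FAST r → r=-5. Stack: []
LOAD_FAST_LOAD_FAST a,b → push -1,26. Stack: [-1, 26]
BINARY_OP + → -1 + 26 = 25. Stack: [25]
STORE_FAST z → z=25. Stack: []
LOAD_FAST a → push -1. Stack: [-1]
LOAD_CONST → push 5. Stack: [-1, 5]
BINARY_OP * → -1 * 5 = -5. Stack: [-5]
STORE_FAST n → n=-5. Stack: []
LOAD_FAST n → push -5. Stack: [-5]
RETURN_VALUE → return -5.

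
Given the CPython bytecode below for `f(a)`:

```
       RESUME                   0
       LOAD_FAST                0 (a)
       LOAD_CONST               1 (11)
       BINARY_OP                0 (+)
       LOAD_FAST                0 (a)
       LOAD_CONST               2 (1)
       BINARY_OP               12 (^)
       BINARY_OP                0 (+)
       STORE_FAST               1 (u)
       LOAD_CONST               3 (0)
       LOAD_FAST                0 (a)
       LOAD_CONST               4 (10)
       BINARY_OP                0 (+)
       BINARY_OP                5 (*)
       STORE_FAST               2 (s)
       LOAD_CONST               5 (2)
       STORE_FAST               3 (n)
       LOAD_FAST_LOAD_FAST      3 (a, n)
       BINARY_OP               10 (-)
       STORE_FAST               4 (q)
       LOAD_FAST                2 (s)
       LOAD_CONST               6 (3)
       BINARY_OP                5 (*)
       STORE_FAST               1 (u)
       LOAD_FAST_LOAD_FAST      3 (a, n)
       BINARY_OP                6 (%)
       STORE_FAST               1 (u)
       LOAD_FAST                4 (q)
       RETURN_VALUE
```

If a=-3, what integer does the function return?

LOAD_FAST a → push -3. Stack: [-3]
LOAD_CONST → push 11. Stack: [-3, 11]
BINARY_OP + → -3 + 11 = 8. Stack: [8]
LOAD_FAST a → push -3. Stack: [8, -3]
LOAD_CONST → push 1. Stack: [8, -3, 1]
BINARY_OP ^ → -3 ^ 1 = -4. Stack: [8, -4]
BINARY_OP + → 8 + -4 = 4. Stack: [4]
STORE_FAST u → u=4. Stack: []
LOAD_CONST → push 0. Stack: [0]
LOAD_FAST a → push -3. Stack: [0, -3]
LOAD_CONST → push 10. Stack: [0, -3, 10]
BINARY_OP + → -3 + 10 = 7. Stack: [0, 7]
BINARY_OP * → 0 * 7 = 0. Stack: [0]
STORE_FAST s → s=0. Stack: []
LOAD_CONST → push 2. Stack: [2]
STORE_FAST n → n=2. Stack: []
LOAD_FAST_LOAD_FAST a,n → push -3,2. Stack: [-3, 2]
BINARY_OP - → -3 - 2 = -5. Stack: [-5]
STORE_FAST q → q=-5. Stack: []
LOAD_FAST s → push 0. Stack: [0]
LOAD_CONST → push 3. Stack: [0, 3]
BINARY_OP * → 0 * 3 = 0. Stack: [0]
STORE_FAST u → u=0. Stack: []
LOAD_FAST_LOAD_FAST a,n → push -3,2. Stack: [-3, 2]
BINARY_OP % → -3 % 2 = 1. Stack: [1]
STORE_FAST u → u=1. Stack: []
LOAD_FAST q → push -5. Stack: [-5]
RETURN_VALUE → return -5.

-5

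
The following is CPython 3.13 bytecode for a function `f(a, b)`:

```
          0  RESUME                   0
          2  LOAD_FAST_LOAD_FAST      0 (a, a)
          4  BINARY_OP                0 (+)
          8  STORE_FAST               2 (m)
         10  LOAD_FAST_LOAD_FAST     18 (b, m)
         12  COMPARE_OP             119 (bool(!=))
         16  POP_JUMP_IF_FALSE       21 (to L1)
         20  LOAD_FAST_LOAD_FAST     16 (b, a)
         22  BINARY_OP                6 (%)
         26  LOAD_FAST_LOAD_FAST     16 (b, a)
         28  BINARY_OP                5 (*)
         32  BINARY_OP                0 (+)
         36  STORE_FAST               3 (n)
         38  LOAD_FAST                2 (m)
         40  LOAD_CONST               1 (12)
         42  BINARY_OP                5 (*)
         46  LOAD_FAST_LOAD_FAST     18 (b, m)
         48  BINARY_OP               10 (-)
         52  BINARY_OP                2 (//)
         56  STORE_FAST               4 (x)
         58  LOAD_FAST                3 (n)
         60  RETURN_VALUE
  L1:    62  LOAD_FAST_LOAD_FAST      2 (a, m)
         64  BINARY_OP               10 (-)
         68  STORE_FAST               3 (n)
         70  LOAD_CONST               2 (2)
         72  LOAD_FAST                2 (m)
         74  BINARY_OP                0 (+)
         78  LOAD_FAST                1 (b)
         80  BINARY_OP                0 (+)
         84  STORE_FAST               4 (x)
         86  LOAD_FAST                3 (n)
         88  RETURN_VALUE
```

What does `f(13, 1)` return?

14

LOAD_FAST_LOAD_FAST a,a → push 13,13. Stack: [13, 13]
BINARY_OP + → 13 + 13 = 26. Stack: [26]
STORE_FAST m → m=26. Stack: []
LOAD_FAST_LOAD_FAST b,m → push 1,26. Stack: [1, 26]
COMPARE_OP bool(!=) → 1 vs 26 = True. Stack: [True]
POP_JUMP_IF_FALSE → pop True; no jump. Stack: []
LOAD_FAST_LOAD_FAST b,a → push 1,13. Stack: [1, 13]
BINARY_OP % → 1 % 13 = 1. Stack: [1]
LOAD_FAST_LOAD_FAST b,a → push 1,13. Stack: [1, 1, 13]
BINARY_OP * → 1 * 13 = 13. Stack: [1, 13]
BINARY_OP + → 1 + 13 = 14. Stack: [14]
STORE_FAST n → n=14. Stack: []
LOAD_FAST m → push 26. Stack: [26]
LOAD_CONST → push 12. Stack: [26, 12]
BINARY_OP * → 26 * 12 = 312. Stack: [312]
LOAD_FAST_LOAD_FAST b,m → push 1,26. Stack: [312, 1, 26]
BINARY_OP - → 1 - 26 = -25. Stack: [312, -25]
BINARY_OP // → 312 // -25 = -13. Stack: [-13]
STORE_FAST x → x=-13. Stack: []
LOAD_FAST n → push 14. Stack: [14]
RETURN_VALUE → return 14.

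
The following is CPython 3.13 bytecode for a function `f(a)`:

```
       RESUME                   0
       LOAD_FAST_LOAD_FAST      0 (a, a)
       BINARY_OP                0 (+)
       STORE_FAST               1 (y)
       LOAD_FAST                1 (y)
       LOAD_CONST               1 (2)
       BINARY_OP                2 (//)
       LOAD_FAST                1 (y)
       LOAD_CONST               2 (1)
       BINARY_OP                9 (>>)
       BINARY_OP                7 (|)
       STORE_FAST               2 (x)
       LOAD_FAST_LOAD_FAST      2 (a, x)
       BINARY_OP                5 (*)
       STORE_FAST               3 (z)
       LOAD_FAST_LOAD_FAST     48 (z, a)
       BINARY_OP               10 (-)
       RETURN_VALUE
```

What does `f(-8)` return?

72

LOAD_FAST_LOAD_FAST a,a → push -8,-8. Stack: [-8, -8]
BINARY_OP + → -8 + -8 = -16. Stack: [-16]
STORE_FAST y → y=-16. Stack: []
LOAD_FAST y → push -16. Stack: [-16]
LOAD_CONST → push 2. Stack: [-16, 2]
BINARY_OP // → -16 // 2 = -8. Stack: [-8]
LOAD_FAST y → push -16. Stack: [-8, -16]
LOAD_CONST → push 1. Stack: [-8, -16, 1]
BINARY_OP >> → -16 >> 1 = -8. Stack: [-8, -8]
BINARY_OP | → -8 | -8 = -8. Stack: [-8]
STORE_FAST x → x=-8. Stack: []
LOAD_FAST_LOAD_FAST a,x → push -8,-8. Stack: [-8, -8]
BINARY_OP * → -8 * -8 = 64. Stack: [64]
STORE_FAST z → z=64. Stack: []
LOAD_FAST_LOAD_FAST z,a → push 64,-8. Stack: [64, -8]
BINARY_OP - → 64 - -8 = 72. Stack: [72]
RETURN_VALUE → return 72.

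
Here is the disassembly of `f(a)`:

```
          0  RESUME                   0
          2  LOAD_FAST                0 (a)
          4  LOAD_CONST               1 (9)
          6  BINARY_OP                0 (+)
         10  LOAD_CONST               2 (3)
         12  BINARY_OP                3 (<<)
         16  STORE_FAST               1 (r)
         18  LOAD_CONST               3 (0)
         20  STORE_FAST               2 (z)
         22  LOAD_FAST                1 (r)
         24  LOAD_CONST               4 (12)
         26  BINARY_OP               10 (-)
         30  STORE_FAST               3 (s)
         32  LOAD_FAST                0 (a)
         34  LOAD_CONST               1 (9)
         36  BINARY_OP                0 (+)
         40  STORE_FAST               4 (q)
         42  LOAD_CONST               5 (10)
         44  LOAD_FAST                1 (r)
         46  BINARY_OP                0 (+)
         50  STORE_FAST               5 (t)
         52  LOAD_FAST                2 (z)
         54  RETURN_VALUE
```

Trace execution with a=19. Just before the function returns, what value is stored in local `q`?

28

LOAD_FAST a → push 19. Stack: [19]
LOAD_CONST → push 9. Stack: [19, 9]
BINARY_OP + → 19 + 9 = 28. Stack: [28]
LOAD_CONST → push 3. Stack: [28, 3]
BINARY_OP << → 28 << 3 = 224. Stack: [224]
STORE_FAST r → r=224. Stack: []
LOAD_CONST → push 0. Stack: [0]
STORE_FAST z → z=0. Stack: []
LOAD_FAST r → push 224. Stack: [224]
LOAD_CONST → push 12. Stack: [224, 12]
BINARY_OP - → 224 - 12 = 212. Stack: [212]
STORE_FAST s → s=212. Stack: []
LOAD_FAST a → push 19. Stack: [19]
LOAD_CONST → push 9. Stack: [19, 9]
BINARY_OP + → 19 + 9 = 28. Stack: [28]
STORE_FAST q → q=28. Stack: []
LOAD_CONST → push 10. Stack: [10]
LOAD_FAST r → push 224. Stack: [10, 224]
BINARY_OP + → 10 + 224 = 234. Stack: [234]
STORE_FAST t → t=234. Stack: []
LOAD_FAST z → push 0. Stack: [0]
RETURN_VALUE → return 0.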